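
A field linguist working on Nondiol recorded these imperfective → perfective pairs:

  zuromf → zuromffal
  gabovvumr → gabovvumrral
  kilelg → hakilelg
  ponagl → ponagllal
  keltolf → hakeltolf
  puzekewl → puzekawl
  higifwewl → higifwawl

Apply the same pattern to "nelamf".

keltolf and zuromf both end in -f yet inflect differently (hakeltolf, zuromffal), so the final letter is not what conditions the rule; the second-to-last letter is.
"nelamf" has second-to-last letter 'm'. The stems whose second-to-last letter is 'm' (gabovvumr → gabovvumrral, zuromf → zuromffal) double the final consonant and add -al.
So nelamf → nelamffal.

nelamffal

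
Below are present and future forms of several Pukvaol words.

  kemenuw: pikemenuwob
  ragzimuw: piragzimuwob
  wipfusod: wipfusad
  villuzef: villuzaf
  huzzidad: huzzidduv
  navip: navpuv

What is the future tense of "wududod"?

wududad

wipfusod and huzzidad both end in -d yet inflect differently (wipfusad, huzzidduv), so the final letter is not what conditions the rule; the last vowel is.
"wududod" has last vowel 'o'. The one such stem in the data (wipfusod → wipfusad) changes the last vowel to 'a' (as does villuzef), so the same rule applies.
The other patterns: stems whose last vowel is 'u' add pi- … -ob around the stem; stems whose last vowel is 'a' or 'i' delete the last vowel and add -uv.
So wududod → wududad.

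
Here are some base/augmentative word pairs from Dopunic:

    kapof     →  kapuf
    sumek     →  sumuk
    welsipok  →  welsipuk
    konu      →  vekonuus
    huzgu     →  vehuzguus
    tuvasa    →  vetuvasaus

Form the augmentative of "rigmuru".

kapof and konu both begin with k- yet inflect differently (kapuf, vekonuus), so the first letter is not what conditions the rule; whether the stem ends in a vowel or a consonant is.
"rigmuru" ends in a vowel. The stems ending in a vowel (konu → vekonuus, huzgu → vehuzguus, tuvasa → vetuvasaus) add ve- … -us around the stem.
The other pattern: stems ending in a consonant change the last vowel to 'u'.
So rigmuru → verigmuruus.

verigmuruus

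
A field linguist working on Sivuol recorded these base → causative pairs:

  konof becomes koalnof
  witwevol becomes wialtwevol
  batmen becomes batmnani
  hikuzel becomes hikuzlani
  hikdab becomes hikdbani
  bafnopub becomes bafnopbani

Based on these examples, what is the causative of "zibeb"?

zibbani

"zibeb" has last vowel 'e'. The stems whose last vowel is 'e' (batmen → batmnani, hikuzel → hikuzlani) delete the last vowel and add -ani.
The other pattern: stems whose last vowel is 'o' insert -al- after the first vowel.
So zibeb → zibbani.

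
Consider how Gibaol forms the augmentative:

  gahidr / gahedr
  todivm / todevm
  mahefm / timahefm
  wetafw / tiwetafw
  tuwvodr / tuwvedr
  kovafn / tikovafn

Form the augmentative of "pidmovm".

"pidmovm" has second-to-last letter 'v'. The one such stem in the data (todivm → todevm) changes the last vowel to 'e' (as do gahidr, tuwvodr), so the same rule applies.
So pidmovm → pidmevm.

pidmevm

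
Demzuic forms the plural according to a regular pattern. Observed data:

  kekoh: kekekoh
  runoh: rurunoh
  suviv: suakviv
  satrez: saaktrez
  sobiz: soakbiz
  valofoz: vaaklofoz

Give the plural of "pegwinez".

"pegwinez" ends in -z. The stems ending in -z (satrez → saaktrez, valofoz → vaaklofoz, sobiz → soakbiz) insert -ak- after the first vowel.
So pegwinez → peakgwinez.

peakgwinez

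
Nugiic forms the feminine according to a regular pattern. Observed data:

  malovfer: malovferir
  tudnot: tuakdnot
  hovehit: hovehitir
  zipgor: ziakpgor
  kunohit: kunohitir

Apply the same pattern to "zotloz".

malovfer and zipgor both end in -r yet inflect differently (malovferir, ziakpgor), so the final letter is not what conditions the rule; the number of vowels is.
"zotloz" has 2 vowels. The stems with 2 vowels (zipgor → ziakpgor, tudnot → tuakdnot) insert -ak- after the first vowel.
So zotloz → zoaktloz.

zoaktloz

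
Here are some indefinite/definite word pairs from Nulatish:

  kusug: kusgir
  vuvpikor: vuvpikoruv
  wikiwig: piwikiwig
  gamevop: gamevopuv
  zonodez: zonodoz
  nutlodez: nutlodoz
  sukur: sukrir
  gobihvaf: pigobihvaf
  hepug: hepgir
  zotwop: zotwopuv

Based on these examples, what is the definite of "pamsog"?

pamsoguv

sukur and vuvpikor both end in -r yet inflect differently (sukrir, vuvpikoruv), so the final letter is not what conditions the rule; the last vowel is.
"pamsog" has last vowel 'o'. The stems whose last vowel is 'o' (vuvpikor → vuvpikoruv, gamevop → gamevopuv, zotwop → zotwopuv) add -uv.
The other patterns: stems whose last vowel is 'u' delete the last vowel and add -ir; stems whose last vowel is 'a' or 'i' add the prefix pi-; stems whose last vowel is 'e' change the last vowel to 'o'.
So pamsog → pamsoguv.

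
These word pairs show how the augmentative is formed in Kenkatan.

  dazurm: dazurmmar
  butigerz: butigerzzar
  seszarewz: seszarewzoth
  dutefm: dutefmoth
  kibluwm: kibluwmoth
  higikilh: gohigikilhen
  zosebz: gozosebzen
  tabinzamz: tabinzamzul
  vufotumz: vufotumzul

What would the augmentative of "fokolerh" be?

fokolerhhar

butigerz and seszarewz both end in -z yet inflect differently (butigerzzar, seszarewzoth), so the final letter is not what conditions the rule; the second-to-last letter is.
"fokolerh" has second-to-last letter 'r'. The stems whose second-to-last letter is 'r' (dazurm → dazurmmar, butigerz → butigerzzar) double the final consonant and add -ar.
The other patterns: stems whose second-to-last letter is 'f' or 'w' add -oth; stems whose second-to-last letter is 'b' or 'l' add go- … -en around the stem; stems whose second-to-last letter is 'm' add -ul.
So fokolerh → fokolerhhar.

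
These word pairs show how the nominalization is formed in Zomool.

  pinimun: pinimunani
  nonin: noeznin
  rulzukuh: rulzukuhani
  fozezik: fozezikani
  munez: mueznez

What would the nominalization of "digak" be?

pinimun and nonin both end in -n yet inflect differently (pinimunani, noeznin), so the final letter is not what conditions the rule; the number of vowels is.
"digak" has 2 vowels. The stems with 2 vowels (nonin → noeznin, munez → mueznez) insert -ez- after the first vowel.
So digak → diezgak.

diezgak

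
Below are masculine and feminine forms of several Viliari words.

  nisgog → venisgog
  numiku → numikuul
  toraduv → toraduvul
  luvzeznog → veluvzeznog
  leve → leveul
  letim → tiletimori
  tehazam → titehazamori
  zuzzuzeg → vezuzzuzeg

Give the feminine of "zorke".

zorkeul

"zorke" ends in -e. The one such stem in the data (leve → leveul) adds -ul, so the same rule applies.
So zorke → zorkeul.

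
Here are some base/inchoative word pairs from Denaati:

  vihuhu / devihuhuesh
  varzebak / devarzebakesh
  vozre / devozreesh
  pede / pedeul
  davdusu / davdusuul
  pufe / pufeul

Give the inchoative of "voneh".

devonehesh

vozre and pede both end in -e yet inflect differently (devozreesh, pedeul), so the final letter is not what conditions the rule; the first letter is.
"voneh" begins with v-. The stems beginning with v- (vihuhu → devihuhuesh, varzebak → devarzebakesh, vozre → devozreesh) add de- … -esh around the stem.
So voneh → devonehesh.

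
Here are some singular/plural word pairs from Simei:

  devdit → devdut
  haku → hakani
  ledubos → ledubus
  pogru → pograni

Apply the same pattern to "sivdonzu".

sivdonzani

devdit and pogru both have 2 vowels yet inflect differently (devdut, pograni), so the number of vowels is not what conditions the rule; whether the stem ends in a vowel or a consonant is.
"sivdonzu" ends in a vowel. The stems ending in a vowel (pogru → pograni, haku → hakani) drop the final letter and add -ani.
So sivdonzu → sivdonzani.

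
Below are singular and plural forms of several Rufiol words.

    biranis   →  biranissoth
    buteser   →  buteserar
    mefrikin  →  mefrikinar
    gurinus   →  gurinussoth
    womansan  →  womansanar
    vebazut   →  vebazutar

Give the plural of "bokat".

bokatar

gurinus and vebazut both have last vowel 'u' yet inflect differently (gurinussoth, vebazutar), so the last vowel is not what conditions the rule; the final letter is.
"bokat" ends in -t. The one such stem in the data (vebazut → vebazutar) adds -ar, so the same rule applies.
The other pattern: stems ending in -s double the final consonant and add -oth.
So bokat → bokatar.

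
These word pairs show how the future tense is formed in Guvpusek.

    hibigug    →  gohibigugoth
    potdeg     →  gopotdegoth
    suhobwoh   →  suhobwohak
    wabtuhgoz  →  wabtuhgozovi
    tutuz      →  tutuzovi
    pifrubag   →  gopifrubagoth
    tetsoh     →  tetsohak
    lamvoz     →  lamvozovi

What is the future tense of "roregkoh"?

roregkohak

wabtuhgoz and suhobwoh both have last vowel 'o' yet inflect differently (wabtuhgozovi, suhobwohak), so the last vowel is not what conditions the rule; the final letter is.
"roregkoh" ends in -h. The stems ending in -h (suhobwoh → suhobwohak, tetsoh → tetsohak) add -ak.
The other patterns: stems ending in -z add -ovi; stems ending in -g add go- … -oth around the stem.
So roregkoh → roregkohak.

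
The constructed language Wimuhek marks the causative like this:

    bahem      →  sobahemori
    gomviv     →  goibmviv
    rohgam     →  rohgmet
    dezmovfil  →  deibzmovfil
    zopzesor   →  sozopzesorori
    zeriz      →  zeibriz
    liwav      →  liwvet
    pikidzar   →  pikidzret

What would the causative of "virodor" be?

liwav and gomviv both end in -v yet inflect differently (liwvet, goibmviv), so the final letter is not what conditions the rule; the last vowel is.
"virodor" has last vowel 'o'. The one such stem in the data (zopzesor → sozopzesorori) adds so- … -ori around the stem, so the same rule applies.
The other patterns: stems whose last vowel is 'a' delete the last vowel and add -et; stems whose last vowel is 'i' insert -ib- after the first vowel.
So virodor → sovirodorori.

sovirodorori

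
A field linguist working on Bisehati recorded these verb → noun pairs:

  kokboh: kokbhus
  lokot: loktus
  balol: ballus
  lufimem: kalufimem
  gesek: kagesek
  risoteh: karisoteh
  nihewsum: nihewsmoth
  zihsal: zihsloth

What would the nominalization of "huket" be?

kokboh and risoteh both end in -h yet inflect differently (kokbhus, karisoteh), so the final letter is not what conditions the rule; the last vowel is.
"huket" has last vowel 'e'. The stems whose last vowel is 'e' (lufimem → kalufimem, gesek → kagesek, risoteh → karisoteh) add the prefix ka-.
So huket → kahuket.

kahuket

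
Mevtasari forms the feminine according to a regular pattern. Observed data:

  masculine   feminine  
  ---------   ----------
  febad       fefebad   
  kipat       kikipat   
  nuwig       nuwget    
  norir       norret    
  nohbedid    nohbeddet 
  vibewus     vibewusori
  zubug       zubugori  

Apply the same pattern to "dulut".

"dulut" has last vowel 'u'. The stems whose last vowel is 'u' (vibewus → vibewusori, zubug → zubugori) add -ori.
So dulut → dulutori.

dulutori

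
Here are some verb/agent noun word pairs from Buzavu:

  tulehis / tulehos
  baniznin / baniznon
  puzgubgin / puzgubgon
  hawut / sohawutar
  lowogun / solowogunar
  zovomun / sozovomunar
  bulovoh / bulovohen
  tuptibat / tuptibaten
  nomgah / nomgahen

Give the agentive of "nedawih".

nedawoh

baniznin and lowogun both end in -n yet inflect differently (baniznon, solowogunar), so the final letter is not what conditions the rule; the last vowel is.
"nedawih" has last vowel 'i'. The stems whose last vowel is 'i' (tulehis → tulehos, baniznin → baniznon, puzgubgin → puzgubgon) change the last vowel to 'o'.
The other patterns: stems whose last vowel is 'u' add so- … -ar around the stem; stems whose last vowel is 'a' or 'o' add -en.
So nedawih → nedawoh.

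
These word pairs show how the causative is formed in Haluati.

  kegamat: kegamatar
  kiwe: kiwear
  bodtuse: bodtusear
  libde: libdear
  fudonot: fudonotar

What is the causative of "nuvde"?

nuvdear

Every pair shown (kegamat → kegamatar, kiwe → kiwear, bodtuse → bodtusear, …) follows the same rule: add -ar.
So nuvde → nuvdear.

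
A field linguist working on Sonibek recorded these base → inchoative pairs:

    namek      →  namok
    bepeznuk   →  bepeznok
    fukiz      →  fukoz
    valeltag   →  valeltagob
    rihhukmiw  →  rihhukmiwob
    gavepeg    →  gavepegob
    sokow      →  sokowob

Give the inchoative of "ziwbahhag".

fukiz and rihhukmiw both have last vowel 'i' yet inflect differently (fukoz, rihhukmiwob), so the last vowel is not what conditions the rule; the final letter is.
"ziwbahhag" ends in -g. The stems ending in -g (valeltag → valeltagob, gavepeg → gavepegob) add -ob.
So ziwbahhag → ziwbahhagob.

ziwbahhagob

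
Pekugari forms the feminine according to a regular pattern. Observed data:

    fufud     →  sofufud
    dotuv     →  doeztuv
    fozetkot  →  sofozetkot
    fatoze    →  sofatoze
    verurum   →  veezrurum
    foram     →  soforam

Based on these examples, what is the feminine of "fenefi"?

sofenefi

foram and verurum both end in -m yet inflect differently (soforam, veezrurum), so the final letter is not what conditions the rule; the first letter is.
"fenefi" begins with f-. The stems beginning with f- (fozetkot → sofozetkot, fatoze → sofatoze, foram → soforam) add the prefix so-.
So fenefi → sofenefi.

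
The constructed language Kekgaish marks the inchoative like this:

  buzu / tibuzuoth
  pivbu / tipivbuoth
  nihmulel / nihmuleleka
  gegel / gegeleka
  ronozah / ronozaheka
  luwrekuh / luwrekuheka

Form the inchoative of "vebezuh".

vebezuheka

buzu and luwrekuh both have last vowel 'u' yet inflect differently (tibuzuoth, luwrekuheka), so the last vowel is not what conditions the rule; whether the stem ends in a vowel or a consonant is.
"vebezuh" ends in a consonant. The stems ending in a consonant (nihmulel → nihmuleleka, gegel → gegeleka, ronozah → ronozaheka) add -eka.
The other pattern: stems ending in a vowel add ti- … -oth around the stem.
So vebezuh → vebezuheka.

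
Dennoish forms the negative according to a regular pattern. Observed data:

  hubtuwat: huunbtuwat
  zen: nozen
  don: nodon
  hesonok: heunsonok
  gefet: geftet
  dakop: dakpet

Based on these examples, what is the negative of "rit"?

"rit" has 1 vowel. The stems with 1 vowel (don → nodon, zen → nozen) add the prefix no-.
The other patterns: stems with 2 vowels delete the last vowel and add -et; stems with 3 vowels insert -un- after the first vowel.
So rit → norit.

norit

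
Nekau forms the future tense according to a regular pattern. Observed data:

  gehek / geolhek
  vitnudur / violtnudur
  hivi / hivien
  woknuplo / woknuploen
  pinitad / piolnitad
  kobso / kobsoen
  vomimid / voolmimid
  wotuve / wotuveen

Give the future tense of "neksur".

wotuve and gehek both have last vowel 'e' yet inflect differently (wotuveen, geolhek), so the last vowel is not what conditions the rule; whether the stem ends in a vowel or a consonant is.
"neksur" ends in a consonant. The stems ending in a consonant (gehek → geolhek, vomimid → voolmimid, vitnudur → violtnudur) insert -ol- after the first vowel.
So neksur → neolksur.

neolksur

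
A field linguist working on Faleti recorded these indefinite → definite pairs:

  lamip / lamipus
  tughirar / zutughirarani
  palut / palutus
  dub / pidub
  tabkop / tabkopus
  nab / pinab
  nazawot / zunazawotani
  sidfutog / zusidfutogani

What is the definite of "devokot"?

"devokot" has 3 vowels. The stems with 3 vowels (sidfutog → zusidfutogani, nazawot → zunazawotani, tughirar → zutughirarani) add zu- … -ani around the stem.
So devokot → zudevokotani.

zudevokotani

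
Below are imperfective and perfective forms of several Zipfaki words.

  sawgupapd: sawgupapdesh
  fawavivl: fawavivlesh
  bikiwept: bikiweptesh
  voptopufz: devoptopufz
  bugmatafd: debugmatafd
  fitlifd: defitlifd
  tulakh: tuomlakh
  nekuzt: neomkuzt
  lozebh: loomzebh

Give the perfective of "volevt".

sawgupapd and bugmatafd both end in -d yet inflect differently (sawgupapdesh, debugmatafd), so the final letter is not what conditions the rule; the second-to-last letter is.
"volevt" has second-to-last letter 'v'. The one such stem in the data (fawavivl → fawavivlesh) adds -esh, so the same rule applies.
The other patterns: stems whose second-to-last letter is 'f' add the prefix de-; stems whose second-to-last letter is 'b', 'k' or 'z' insert -om- after the first vowel.
So volevt → volevtesh.

volevtesh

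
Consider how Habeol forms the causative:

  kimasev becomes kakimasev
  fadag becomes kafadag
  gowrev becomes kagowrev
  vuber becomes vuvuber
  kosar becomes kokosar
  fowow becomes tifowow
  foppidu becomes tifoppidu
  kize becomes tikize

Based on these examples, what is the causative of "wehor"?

wewehor

kimasev and vuber both have last vowel 'e' yet inflect differently (kakimasev, vuvuber), so the last vowel is not what conditions the rule; the final letter is.
"wehor" ends in -r. The stems ending in -r (vuber → vuvuber, kosar → kokosar) repeat the first consonant+vowel as a prefix.
So wehor → wewehor.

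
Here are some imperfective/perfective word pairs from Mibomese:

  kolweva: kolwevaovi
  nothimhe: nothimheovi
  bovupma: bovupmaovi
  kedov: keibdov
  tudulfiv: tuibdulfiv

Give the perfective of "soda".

sodaovi

kolweva and kedov both begin with k- yet inflect differently (kolwevaovi, keibdov), so the first letter is not what conditions the rule; whether the stem ends in a vowel or a consonant is.
"soda" ends in a vowel. The stems ending in a vowel (kolweva → kolwevaovi, nothimhe → nothimheovi, bovupma → bovupmaovi) add -ovi.
So soda → sodaovi.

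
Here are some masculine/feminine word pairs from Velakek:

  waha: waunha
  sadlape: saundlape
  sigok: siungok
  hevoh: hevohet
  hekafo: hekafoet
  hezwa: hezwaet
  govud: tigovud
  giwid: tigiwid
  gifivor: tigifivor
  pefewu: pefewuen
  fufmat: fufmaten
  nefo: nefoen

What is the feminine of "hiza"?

hizaet

waha and hezwa both end in -a yet inflect differently (waunha, hezwaet), so the final letter is not what conditions the rule; the first letter is.
"hiza" begins with h-. The stems beginning with h- (hevoh → hevohet, hekafo → hekafoet, hezwa → hezwaet) add -et.
The other patterns: stems beginning with s- or w- insert -un- after the first vowel; stems beginning with g- add the prefix ti-; stems beginning with f-, n- or p- add -en.
So hiza → hizaet.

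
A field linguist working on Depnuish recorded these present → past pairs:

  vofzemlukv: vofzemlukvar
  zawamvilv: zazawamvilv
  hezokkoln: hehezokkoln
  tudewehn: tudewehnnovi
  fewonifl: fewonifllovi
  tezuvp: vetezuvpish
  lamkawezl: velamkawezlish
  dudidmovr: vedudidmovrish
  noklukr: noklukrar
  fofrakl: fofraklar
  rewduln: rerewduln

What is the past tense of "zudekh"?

zawamvilv and vofzemlukv both end in -v yet inflect differently (zazawamvilv, vofzemlukvar), so the final letter is not what conditions the rule; the second-to-last letter is.
"zudekh" has second-to-last letter 'k'. The stems whose second-to-last letter is 'k' (noklukr → noklukrar, vofzemlukv → vofzemlukvar, fofrakl → fofraklar) add -ar.
So zudekh → zudekhar.

zudekhar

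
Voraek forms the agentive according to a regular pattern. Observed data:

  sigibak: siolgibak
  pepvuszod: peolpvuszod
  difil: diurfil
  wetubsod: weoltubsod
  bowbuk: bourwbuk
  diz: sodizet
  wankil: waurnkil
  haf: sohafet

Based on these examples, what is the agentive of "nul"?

sonulet

"nul" has 1 vowel. The stems with 1 vowel (haf → sohafet, diz → sodizet) add so- … -et around the stem.
So nul → sonulet.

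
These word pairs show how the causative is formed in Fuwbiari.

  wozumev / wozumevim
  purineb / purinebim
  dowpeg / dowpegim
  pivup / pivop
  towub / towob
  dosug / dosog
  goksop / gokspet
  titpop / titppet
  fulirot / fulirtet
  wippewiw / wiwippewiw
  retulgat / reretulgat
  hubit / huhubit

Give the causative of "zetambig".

purineb and towub both end in -b yet inflect differently (purinebim, towob), so the final letter is not what conditions the rule; the last vowel is.
"zetambig" has last vowel 'i'. The stems whose last vowel is 'i' (wippewiw → wiwippewiw, hubit → huhubit) repeat the first consonant+vowel as a prefix.
So zetambig → zezetambig.

zezetambig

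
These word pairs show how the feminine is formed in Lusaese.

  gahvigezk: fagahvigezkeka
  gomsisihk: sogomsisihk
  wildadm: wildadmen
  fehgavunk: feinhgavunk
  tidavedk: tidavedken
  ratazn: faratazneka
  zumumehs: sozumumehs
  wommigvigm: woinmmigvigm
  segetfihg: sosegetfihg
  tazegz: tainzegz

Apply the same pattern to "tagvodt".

tagvodten

tidavedk and gahvigezk both end in -k yet inflect differently (tidavedken, fagahvigezkeka), so the final letter is not what conditions the rule; the second-to-last letter is.
"tagvodt" has second-to-last letter 'd'. The stems whose second-to-last letter is 'd' (tidavedk → tidavedken, wildadm → wildadmen) add -en.
So tagvodt → tagvodten.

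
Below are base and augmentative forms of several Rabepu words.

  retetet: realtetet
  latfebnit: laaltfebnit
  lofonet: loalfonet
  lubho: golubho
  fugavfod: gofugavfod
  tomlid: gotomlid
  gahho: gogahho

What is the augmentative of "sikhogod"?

gosikhogod

"sikhogod" ends in -d. The stems ending in -d (fugavfod → gofugavfod, tomlid → gotomlid) add the prefix go-.
So sikhogod → gosikhogod.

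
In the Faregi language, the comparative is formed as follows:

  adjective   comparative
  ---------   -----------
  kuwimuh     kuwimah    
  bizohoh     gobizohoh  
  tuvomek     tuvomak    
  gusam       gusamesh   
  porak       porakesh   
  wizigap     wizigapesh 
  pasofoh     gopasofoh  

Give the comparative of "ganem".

pasofoh and kuwimuh both end in -h yet inflect differently (gopasofoh, kuwimah), so the final letter is not what conditions the rule; the last vowel is.
"ganem" has last vowel 'e'. The one such stem in the data (tuvomek → tuvomak) changes the last vowel to 'a' (as does kuwimuh), so the same rule applies.
So ganem → ganam.

ganam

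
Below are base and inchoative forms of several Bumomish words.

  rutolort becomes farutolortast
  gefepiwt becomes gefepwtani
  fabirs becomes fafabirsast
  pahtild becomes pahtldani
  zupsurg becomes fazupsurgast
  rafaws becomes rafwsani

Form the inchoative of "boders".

fabodersast

rutolort and gefepiwt both end in -t yet inflect differently (farutolortast, gefepwtani), so the final letter is not what conditions the rule; the second-to-last letter is.
"boders" has second-to-last letter 'r'. The stems whose second-to-last letter is 'r' (zupsurg → fazupsurgast, fabirs → fafabirsast, rutolort → farutolortast) add fa- … -ast around the stem.
So boders → fabodersast.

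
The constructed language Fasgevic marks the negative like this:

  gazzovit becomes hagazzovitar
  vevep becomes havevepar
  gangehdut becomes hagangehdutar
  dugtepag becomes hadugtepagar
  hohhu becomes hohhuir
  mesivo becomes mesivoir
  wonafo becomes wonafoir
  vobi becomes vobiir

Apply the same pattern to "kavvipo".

gangehdut and hohhu both have last vowel 'u' yet inflect differently (hagangehdutar, hohhuir), so the last vowel is not what conditions the rule; whether the stem ends in a vowel or a consonant is.
"kavvipo" ends in a vowel. The stems ending in a vowel (hohhu → hohhuir, mesivo → mesivoir, wonafo → wonafoir) add -ir.
The other pattern: stems ending in a consonant add ha- … -ar around the stem.
So kavvipo → kavvipoir.

kavvipoir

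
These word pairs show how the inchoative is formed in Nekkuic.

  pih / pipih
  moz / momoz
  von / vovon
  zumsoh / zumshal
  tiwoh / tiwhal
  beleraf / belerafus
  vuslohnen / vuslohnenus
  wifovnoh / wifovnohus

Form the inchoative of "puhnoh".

puhnhal

pih and zumsoh both end in -h yet inflect differently (pipih, zumshal), so the final letter is not what conditions the rule; the number of vowels is.
"puhnoh" has 2 vowels. The stems with 2 vowels (zumsoh → zumshal, tiwoh → tiwhal) delete the last vowel and add -al.
The other patterns: stems with 1 vowel repeat the first consonant+vowel as a prefix; stems with 3 vowels add -us.
So puhnoh → puhnhal.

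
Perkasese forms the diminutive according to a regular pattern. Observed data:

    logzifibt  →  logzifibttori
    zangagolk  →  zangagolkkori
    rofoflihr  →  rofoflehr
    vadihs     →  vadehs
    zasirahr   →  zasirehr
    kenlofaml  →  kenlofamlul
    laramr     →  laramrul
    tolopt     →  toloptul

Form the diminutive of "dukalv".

rofoflihr and laramr both end in -r yet inflect differently (rofoflehr, laramrul), so the final letter is not what conditions the rule; the second-to-last letter is.
"dukalv" has second-to-last letter 'l'. The one such stem in the data (zangagolk → zangagolkkori) doubles the final consonant and adds -ori (as does logzifibt), so the same rule applies.
The other patterns: stems whose second-to-last letter is 'h' change the last vowel to 'e'; stems whose second-to-last letter is 'm' or 'p' add -ul.
So dukalv → dukalvvori.

dukalvvori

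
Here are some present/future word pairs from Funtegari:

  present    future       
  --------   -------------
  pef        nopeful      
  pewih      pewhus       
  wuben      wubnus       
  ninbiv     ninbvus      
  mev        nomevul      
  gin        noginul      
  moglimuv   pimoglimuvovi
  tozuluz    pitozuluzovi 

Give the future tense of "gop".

nogopul

gin and wuben both end in -n yet inflect differently (noginul, wubnus), so the final letter is not what conditions the rule; the number of vowels is.
"gop" has 1 vowel. The stems with 1 vowel (mev → nomevul, gin → noginul, pef → nopeful) add no- … -ul around the stem.
So gop → nogopul.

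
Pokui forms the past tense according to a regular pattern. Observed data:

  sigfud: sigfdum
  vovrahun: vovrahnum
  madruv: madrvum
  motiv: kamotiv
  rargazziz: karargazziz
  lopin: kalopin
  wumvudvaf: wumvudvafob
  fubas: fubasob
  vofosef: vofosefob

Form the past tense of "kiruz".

kirzum

madruv and motiv both end in -v yet inflect differently (madrvum, kamotiv), so the final letter is not what conditions the rule; the last vowel is.
"kiruz" has last vowel 'u'. The stems whose last vowel is 'u' (sigfud → sigfdum, vovrahun → vovrahnum, madruv → madrvum) delete the last vowel and add -um.
So kiruz → kirzum.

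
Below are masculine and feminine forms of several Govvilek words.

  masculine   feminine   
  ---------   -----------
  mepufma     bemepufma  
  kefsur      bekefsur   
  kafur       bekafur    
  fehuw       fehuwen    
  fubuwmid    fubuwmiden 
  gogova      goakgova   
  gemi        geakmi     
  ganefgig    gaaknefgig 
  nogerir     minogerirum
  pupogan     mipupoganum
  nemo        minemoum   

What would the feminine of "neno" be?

mepufma and gogova both end in -a yet inflect differently (bemepufma, goakgova), so the final letter is not what conditions the rule; the first letter is.
"neno" begins with n-. The stems beginning with n- (nogerir → minogerirum, nemo → minemoum) add mi- … -um around the stem.
The other patterns: stems beginning with k- or m- add the prefix be-; stems beginning with f- add -en; stems beginning with g- insert -ak- after the first vowel.
So neno → minenoum.

minenoum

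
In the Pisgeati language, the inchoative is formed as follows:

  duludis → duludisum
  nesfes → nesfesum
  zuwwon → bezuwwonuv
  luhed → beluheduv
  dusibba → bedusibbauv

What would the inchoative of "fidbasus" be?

"fidbasus" ends in -s. The stems ending in -s (duludis → duludisum, nesfes → nesfesum) add -um.
The other pattern: stems ending in -a, -d or -n add be- … -uv around the stem.
So fidbasus → fidbasusum.

fidbasusum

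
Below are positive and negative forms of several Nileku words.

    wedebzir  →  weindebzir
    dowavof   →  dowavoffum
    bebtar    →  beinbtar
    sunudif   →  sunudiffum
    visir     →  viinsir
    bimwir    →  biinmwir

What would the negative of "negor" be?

"negor" ends in -r. The stems ending in -r (bimwir → biinmwir, wedebzir → weindebzir, visir → viinsir) insert -in- after the first vowel.
So negor → neingor.

neingor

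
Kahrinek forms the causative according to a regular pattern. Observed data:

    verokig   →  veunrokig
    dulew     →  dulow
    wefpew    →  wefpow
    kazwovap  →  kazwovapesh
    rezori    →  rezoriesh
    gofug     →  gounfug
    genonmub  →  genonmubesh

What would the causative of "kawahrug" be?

kaunwahrug

verokig and rezori both have last vowel 'i' yet inflect differently (veunrokig, rezoriesh), so the last vowel is not what conditions the rule; the final letter is.
"kawahrug" ends in -g. The stems ending in -g (verokig → veunrokig, gofug → gounfug) insert -un- after the first vowel.
So kawahrug → kaunwahrug.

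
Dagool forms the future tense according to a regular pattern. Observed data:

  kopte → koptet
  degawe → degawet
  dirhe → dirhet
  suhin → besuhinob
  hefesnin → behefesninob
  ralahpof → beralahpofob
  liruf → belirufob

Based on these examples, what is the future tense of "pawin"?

liruf and kopte both have 2 vowels yet inflect differently (belirufob, koptet), so the number of vowels is not what conditions the rule; whether the stem ends in a vowel or a consonant is.
"pawin" ends in a consonant. The stems ending in a consonant (liruf → belirufob, ralahpof → beralahpofob, hefesnin → behefesninob) add be- … -ob around the stem.
The other pattern: stems ending in a vowel drop the final letter and add -et.
So pawin → bepawinob.

bepawinob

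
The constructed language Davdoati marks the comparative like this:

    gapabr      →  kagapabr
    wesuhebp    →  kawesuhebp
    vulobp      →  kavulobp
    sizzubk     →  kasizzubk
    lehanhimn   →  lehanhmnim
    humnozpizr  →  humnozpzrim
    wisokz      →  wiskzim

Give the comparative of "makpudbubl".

gapabr and humnozpizr both end in -r yet inflect differently (kagapabr, humnozpzrim), so the final letter is not what conditions the rule; the second-to-last letter is.
"makpudbubl" has second-to-last letter 'b'. The stems whose second-to-last letter is 'b' (sizzubk → kasizzubk, vulobp → kavulobp, gapabr → kagapabr) add the prefix ka-.
So makpudbubl → kamakpudbubl.

kamakpudbubl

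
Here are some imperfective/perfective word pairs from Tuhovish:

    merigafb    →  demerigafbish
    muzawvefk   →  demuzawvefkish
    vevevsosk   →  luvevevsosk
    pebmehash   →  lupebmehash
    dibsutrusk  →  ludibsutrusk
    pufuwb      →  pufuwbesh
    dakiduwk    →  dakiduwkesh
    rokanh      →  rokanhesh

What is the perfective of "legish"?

muzawvefk and vevevsosk both end in -k yet inflect differently (demuzawvefkish, luvevevsosk), so the final letter is not what conditions the rule; the second-to-last letter is.
"legish" has second-to-last letter 's'. The stems whose second-to-last letter is 's' (vevevsosk → luvevevsosk, pebmehash → lupebmehash, dibsutrusk → ludibsutrusk) add the prefix lu-.
The other patterns: stems whose second-to-last letter is 'f' add de- … -ish around the stem; stems whose second-to-last letter is 'n' or 'w' add -esh.
So legish → lulegish.

lulegish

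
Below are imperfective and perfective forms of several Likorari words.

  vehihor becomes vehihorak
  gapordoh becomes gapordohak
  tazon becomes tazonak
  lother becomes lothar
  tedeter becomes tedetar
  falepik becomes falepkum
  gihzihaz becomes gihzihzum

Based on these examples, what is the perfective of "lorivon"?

vehihor and lother both end in -r yet inflect differently (vehihorak, lothar), so the final letter is not what conditions the rule; the last vowel is.
"lorivon" has last vowel 'o'. The stems whose last vowel is 'o' (vehihor → vehihorak, gapordoh → gapordohak, tazon → tazonak) add -ak.
The other patterns: stems whose last vowel is 'e' change the last vowel to 'a'; stems whose last vowel is 'a' or 'i' delete the last vowel and add -um.
So lorivon → lorivonak.

lorivonak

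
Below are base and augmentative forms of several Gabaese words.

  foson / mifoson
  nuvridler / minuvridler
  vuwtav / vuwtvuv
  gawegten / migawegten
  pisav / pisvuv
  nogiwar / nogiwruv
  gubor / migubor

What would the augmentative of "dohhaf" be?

dohhfuv

nogiwar and gubor both end in -r yet inflect differently (nogiwruv, migubor), so the final letter is not what conditions the rule; the last vowel is.
"dohhaf" has last vowel 'a'. The stems whose last vowel is 'a' (pisav → pisvuv, nogiwar → nogiwruv, vuwtav → vuwtvuv) delete the last vowel and add -uv.
The other pattern: stems whose last vowel is 'e' or 'o' add the prefix mi-.
So dohhaf → dohhfuv.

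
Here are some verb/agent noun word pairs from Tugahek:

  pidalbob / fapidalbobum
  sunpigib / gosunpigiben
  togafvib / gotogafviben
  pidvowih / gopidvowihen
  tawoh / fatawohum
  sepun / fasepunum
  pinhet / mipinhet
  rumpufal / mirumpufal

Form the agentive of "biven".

mibiven

"biven" has last vowel 'e'. The one such stem in the data (pinhet → mipinhet) adds the prefix mi-, so the same rule applies.
The other patterns: stems whose last vowel is 'i' add go- … -en around the stem; stems whose last vowel is 'o' or 'u' add fa- … -um around the stem.
So biven → mibiven.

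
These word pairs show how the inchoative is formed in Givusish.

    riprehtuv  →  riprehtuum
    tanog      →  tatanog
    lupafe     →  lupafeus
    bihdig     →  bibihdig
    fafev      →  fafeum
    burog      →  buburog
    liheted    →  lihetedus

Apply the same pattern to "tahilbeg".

tatahilbeg

"tahilbeg" ends in -g. The stems ending in -g (bihdig → bibihdig, burog → buburog, tanog → tatanog) repeat the first consonant+vowel as a prefix.
The other patterns: stems ending in -v drop the final letter and add -um; stems ending in -d or -e add -us.
So tahilbeg → tatahilbeg.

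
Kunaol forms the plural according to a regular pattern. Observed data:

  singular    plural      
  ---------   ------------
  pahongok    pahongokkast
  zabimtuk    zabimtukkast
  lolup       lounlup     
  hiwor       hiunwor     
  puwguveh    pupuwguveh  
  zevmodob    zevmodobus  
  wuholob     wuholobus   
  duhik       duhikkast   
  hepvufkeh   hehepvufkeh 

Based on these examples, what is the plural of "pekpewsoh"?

pepekpewsoh

pahongok and wuholob both have last vowel 'o' yet inflect differently (pahongokkast, wuholobus), so the last vowel is not what conditions the rule; the final letter is.
"pekpewsoh" ends in -h. The stems ending in -h (hepvufkeh → hehepvufkeh, puwguveh → pupuwguveh) repeat the first consonant+vowel as a prefix.
The other patterns: stems ending in -k double the final consonant and add -ast; stems ending in -b add -us; stems ending in -p or -r insert -un- after the first vowel.
So pekpewsoh → pepekpewsoh.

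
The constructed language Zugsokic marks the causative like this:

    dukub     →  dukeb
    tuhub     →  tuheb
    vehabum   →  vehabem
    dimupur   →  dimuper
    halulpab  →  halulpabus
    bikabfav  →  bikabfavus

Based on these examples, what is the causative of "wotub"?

woteb

dukub and halulpab both end in -b yet inflect differently (dukeb, halulpabus), so the final letter is not what conditions the rule; the last vowel is.
"wotub" has last vowel 'u'. The stems whose last vowel is 'u' (dukub → dukeb, tuhub → tuheb, vehabum → vehabem) change the last vowel to 'e'.
The other pattern: stems whose last vowel is 'a' add -us.
So wotub → woteb.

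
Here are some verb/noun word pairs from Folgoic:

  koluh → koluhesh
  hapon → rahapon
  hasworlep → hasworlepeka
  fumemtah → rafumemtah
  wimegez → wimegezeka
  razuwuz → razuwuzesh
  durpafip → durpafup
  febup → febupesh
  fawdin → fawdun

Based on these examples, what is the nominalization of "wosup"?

wosupesh

"wosup" has last vowel 'u'. The stems whose last vowel is 'u' (febup → febupesh, koluh → koluhesh, razuwuz → razuwuzesh) add -esh.
So wosup → wosupesh.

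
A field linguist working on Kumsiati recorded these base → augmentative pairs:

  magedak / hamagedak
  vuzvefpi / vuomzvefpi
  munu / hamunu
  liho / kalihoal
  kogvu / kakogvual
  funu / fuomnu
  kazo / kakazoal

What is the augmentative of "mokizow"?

kogvu and munu both end in -u yet inflect differently (kakogvual, hamunu), so the final letter is not what conditions the rule; the first letter is.
"mokizow" begins with m-. The stems beginning with m- (munu → hamunu, magedak → hamagedak) add the prefix ha-.
The other patterns: stems beginning with k- or l- add ka- … -al around the stem; stems beginning with f- or v- insert -om- after the first vowel.
So mokizow → hamokizow.

hamokizow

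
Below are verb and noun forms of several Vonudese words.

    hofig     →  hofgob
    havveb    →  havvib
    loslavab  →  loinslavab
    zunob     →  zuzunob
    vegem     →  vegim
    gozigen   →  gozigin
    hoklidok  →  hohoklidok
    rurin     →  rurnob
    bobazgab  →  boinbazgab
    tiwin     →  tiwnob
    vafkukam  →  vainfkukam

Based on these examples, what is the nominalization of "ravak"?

gozigen and rurin both end in -n yet inflect differently (gozigin, rurnob), so the final letter is not what conditions the rule; the last vowel is.
"ravak" has last vowel 'a'. The stems whose last vowel is 'a' (loslavab → loinslavab, vafkukam → vainfkukam, bobazgab → boinbazgab) insert -in- after the first vowel.
The other patterns: stems whose last vowel is 'e' change the last vowel to 'i'; stems whose last vowel is 'i' delete the last vowel and add -ob; stems whose last vowel is 'o' repeat the first consonant+vowel as a prefix.
So ravak → rainvak.

rainvak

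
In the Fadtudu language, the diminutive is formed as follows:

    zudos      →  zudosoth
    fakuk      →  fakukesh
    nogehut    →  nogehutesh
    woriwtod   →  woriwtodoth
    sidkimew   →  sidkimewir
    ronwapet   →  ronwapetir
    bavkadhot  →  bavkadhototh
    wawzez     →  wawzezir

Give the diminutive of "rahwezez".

rahwezezir

ronwapet and nogehut both end in -t yet inflect differently (ronwapetir, nogehutesh), so the final letter is not what conditions the rule; the last vowel is.
"rahwezez" has last vowel 'e'. The stems whose last vowel is 'e' (wawzez → wawzezir, ronwapet → ronwapetir, sidkimew → sidkimewir) add -ir.
The other patterns: stems whose last vowel is 'u' add -esh; stems whose last vowel is 'o' add -oth.
So rahwezez → rahwezezir.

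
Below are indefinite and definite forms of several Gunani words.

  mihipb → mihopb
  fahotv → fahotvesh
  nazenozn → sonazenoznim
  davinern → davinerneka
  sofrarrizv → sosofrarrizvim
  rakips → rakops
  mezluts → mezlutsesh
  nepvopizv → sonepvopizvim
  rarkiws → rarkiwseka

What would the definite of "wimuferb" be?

wimuferbeka

mezluts and rakips both end in -s yet inflect differently (mezlutsesh, rakops), so the final letter is not what conditions the rule; the second-to-last letter is.
"wimuferb" has second-to-last letter 'r'. The one such stem in the data (davinern → davinerneka) adds -eka, so the same rule applies.
So wimuferb → wimuferbeka.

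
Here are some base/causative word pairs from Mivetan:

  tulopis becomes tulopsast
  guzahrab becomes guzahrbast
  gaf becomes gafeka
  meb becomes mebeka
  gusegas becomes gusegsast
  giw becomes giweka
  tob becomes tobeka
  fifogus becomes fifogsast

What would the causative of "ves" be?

guzahrab and meb both end in -b yet inflect differently (guzahrbast, mebeka), so the final letter is not what conditions the rule; the number of vowels is.
"ves" has 1 vowel. The stems with 1 vowel (giw → giweka, gaf → gafeka, meb → mebeka) add -eka.
So ves → veseka.

veseka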